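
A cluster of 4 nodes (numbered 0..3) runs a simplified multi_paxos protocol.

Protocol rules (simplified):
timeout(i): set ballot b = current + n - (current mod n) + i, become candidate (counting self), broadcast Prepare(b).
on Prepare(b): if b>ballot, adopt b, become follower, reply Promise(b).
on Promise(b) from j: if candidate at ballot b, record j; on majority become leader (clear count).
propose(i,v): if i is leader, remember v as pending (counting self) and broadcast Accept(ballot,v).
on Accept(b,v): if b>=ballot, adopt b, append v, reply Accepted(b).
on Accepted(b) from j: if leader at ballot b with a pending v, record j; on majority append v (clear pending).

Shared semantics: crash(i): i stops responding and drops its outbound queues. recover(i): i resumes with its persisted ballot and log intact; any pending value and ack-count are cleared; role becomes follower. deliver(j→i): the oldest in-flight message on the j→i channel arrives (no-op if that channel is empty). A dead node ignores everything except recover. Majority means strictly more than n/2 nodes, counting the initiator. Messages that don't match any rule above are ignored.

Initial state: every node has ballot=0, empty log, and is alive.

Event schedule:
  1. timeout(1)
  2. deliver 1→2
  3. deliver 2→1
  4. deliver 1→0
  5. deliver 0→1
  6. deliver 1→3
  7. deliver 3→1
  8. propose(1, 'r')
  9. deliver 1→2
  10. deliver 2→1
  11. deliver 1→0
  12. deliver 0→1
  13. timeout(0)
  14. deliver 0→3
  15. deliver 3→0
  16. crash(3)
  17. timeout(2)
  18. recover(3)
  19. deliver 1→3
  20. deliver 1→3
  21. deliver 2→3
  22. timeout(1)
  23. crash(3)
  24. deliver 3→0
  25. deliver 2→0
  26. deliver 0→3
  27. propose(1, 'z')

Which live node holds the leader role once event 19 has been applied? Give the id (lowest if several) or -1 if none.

e1 timeout(1): 1[cand,b=5,-]
e2 deliver 1→2: 2[foll,b=5,-]
e3 deliver 2→1: ·
e4 deliver 1→0: 0[foll,b=5,-]
e5 deliver 0→1: 1[lead,b=5,-]
e6 deliver 1→3: 3[foll,b=5,-]
e7 deliver 3→1: ·
e8 propose(1,'r'): ·
e9 deliver 1→2: 2[foll,b=5,r]
e10 deliver 2→1: ·
e11 deliver 1→0: 0[foll,b=5,r]
e12 deliver 0→1: 1[lead,b=5,r]
e13 timeout(0): 0[cand,b=8,r]
e14 deliver 0→3: 3[foll,b=8,-]
e15 deliver 3→0: ·
e16 crash(3): 3[✗foll,b=8,-]
e17 timeout(2): 2[cand,b=10,r]
e18 recover(3): 3[foll,b=8,-]
e19 deliver 1→3: ·

1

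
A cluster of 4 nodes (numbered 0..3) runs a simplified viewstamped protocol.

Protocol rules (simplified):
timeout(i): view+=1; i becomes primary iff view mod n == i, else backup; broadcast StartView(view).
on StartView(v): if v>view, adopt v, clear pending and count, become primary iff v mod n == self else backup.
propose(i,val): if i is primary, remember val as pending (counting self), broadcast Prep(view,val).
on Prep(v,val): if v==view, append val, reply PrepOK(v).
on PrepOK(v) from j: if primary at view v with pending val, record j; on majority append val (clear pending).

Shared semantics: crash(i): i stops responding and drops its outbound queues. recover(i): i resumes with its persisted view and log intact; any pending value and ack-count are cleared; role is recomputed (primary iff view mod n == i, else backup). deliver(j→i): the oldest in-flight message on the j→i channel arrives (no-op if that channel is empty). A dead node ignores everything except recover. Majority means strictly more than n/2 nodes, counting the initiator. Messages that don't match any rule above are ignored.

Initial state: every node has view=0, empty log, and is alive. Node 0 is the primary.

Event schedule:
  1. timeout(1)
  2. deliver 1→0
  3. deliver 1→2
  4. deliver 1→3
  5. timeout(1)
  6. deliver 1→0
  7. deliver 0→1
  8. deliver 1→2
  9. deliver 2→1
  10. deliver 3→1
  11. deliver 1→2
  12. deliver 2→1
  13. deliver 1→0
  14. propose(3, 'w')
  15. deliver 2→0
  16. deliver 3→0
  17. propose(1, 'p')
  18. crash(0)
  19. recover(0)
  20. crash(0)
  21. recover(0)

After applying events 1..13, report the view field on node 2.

1. timeout(1):  <1:prim v1 ->
2. deliver 1→0:  <0:back v1 ->
3. deliver 1→2:  <2:back v1 ->
4. deliver 1→3:  <3:back v1 ->
5. timeout(1):  <1:back v2 ->
6. deliver 1→0:  <0:back v2 ->
7. deliver 0→1:  nop
8. deliver 1→2:  <2:prim v2 ->
9. deliver 2→1:  nop
10. deliver 3→1:  nop
11. deliver 1→2:  nop
12. deliver 2→1:  nop
13. deliver 1→0:  nop

2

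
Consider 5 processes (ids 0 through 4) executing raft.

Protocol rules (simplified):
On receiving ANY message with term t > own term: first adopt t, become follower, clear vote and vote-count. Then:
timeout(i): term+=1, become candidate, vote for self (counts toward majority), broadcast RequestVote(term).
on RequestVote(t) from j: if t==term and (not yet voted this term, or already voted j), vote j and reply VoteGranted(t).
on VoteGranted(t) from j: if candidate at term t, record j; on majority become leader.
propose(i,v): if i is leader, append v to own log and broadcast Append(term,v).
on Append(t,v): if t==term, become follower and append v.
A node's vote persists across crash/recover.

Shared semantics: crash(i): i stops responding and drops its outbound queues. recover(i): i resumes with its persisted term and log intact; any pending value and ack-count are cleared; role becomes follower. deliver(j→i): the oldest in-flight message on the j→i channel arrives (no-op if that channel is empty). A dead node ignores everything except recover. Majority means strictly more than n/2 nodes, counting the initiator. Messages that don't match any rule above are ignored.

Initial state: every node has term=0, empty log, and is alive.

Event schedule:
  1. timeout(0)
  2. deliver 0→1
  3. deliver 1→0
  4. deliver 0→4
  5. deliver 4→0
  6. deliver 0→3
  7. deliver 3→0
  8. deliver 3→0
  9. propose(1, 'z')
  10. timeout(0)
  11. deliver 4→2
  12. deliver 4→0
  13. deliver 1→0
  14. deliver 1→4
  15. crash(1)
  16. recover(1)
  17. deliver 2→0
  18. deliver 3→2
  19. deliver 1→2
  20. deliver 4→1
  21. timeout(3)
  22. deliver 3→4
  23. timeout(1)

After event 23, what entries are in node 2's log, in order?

after 1 — timeout(0): n0:cand/t1/[-]
after 2 — deliver 0→1: n1:foll/t1/[-]
after 3 — deliver 1→0: ·
after 4 — deliver 0→4: n4:foll/t1/[-]
after 5 — deliver 4→0: n0:lead/t1/[-]
after 6 — deliver 0→3: n3:foll/t1/[-]
after 7 — deliver 3→0: ·
after 8 — deliver 3→0: ·
after 9 — propose(1,'z'): ·
after 10 — timeout(0): n0:cand/t2/[-]
after 11 — deliver 4→2: ·
after 12 — deliver 4→0: ·
after 13 — deliver 1→0: ·
after 14 — deliver 1→4: ·
after 15 — crash(1): n1:✗foll/t1/[-]
after 16 — recover(1): n1:foll/t1/[-]
after 17 — deliver 2→0: ·
after 18 — deliver 3→2: ·
after 19 — deliver 1→2: ·
after 20 — deliver 4→1: ·
after 21 — timeout(3): n3:cand/t2/[-]
after 22 — deliver 3→4: n4:foll/t2/[-]
after 23 — timeout(1): n1:cand/t2/[-]

empty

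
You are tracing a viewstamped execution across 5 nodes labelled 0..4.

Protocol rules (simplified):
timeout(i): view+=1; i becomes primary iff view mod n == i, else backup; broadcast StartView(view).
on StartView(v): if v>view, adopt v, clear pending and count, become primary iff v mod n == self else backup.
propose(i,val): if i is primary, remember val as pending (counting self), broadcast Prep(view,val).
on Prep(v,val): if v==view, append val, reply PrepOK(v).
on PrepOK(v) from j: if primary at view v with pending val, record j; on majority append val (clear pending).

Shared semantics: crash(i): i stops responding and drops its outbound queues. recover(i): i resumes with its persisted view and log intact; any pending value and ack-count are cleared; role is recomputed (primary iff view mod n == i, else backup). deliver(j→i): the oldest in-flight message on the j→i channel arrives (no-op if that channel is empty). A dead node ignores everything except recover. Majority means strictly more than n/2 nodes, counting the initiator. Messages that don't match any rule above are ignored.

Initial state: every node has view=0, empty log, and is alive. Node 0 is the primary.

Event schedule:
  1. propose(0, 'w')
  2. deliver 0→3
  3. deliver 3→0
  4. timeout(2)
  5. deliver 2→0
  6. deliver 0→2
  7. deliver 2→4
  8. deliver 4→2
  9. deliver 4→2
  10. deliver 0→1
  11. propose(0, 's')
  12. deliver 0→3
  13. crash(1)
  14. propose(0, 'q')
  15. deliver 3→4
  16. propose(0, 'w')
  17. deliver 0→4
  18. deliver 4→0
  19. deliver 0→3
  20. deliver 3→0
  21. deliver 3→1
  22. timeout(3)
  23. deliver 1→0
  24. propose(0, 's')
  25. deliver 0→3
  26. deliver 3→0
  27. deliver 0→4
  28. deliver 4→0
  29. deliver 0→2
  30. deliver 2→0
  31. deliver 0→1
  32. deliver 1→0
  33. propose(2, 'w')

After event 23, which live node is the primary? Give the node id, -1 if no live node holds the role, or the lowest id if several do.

-1

[1] propose(0,'w') → ∅
[2] deliver 0→3 → N3(back v0 [w])
[3] deliver 3→0 → ∅
[4] timeout(2) → N2(back v1 [-])
[5] deliver 2→0 → N0(back v1 [-])
[6] deliver 0→2 → ∅
[7] deliver 2→4 → N4(back v1 [-])
[8] deliver 4→2 → ∅
[9] deliver 4→2 → ∅
[10] deliver 0→1 → N1(back v0 [w])
[11] propose(0,'s') → ∅
[12] deliver 0→3 → ∅
[13] crash(1) → N1(✗back v0 [w])
[14] propose(0,'q') → ∅
[15] deliver 3→4 → ∅
[16] propose(0,'w') → ∅
[17] deliver 0→4 → ∅
[18] deliver 4→0 → ∅
[19] deliver 0→3 → ∅
[20] deliver 3→0 → ∅
[21] deliver 3→1 → ∅
[22] timeout(3) → N3(back v1 [w])
[23] deliver 1→0 → ∅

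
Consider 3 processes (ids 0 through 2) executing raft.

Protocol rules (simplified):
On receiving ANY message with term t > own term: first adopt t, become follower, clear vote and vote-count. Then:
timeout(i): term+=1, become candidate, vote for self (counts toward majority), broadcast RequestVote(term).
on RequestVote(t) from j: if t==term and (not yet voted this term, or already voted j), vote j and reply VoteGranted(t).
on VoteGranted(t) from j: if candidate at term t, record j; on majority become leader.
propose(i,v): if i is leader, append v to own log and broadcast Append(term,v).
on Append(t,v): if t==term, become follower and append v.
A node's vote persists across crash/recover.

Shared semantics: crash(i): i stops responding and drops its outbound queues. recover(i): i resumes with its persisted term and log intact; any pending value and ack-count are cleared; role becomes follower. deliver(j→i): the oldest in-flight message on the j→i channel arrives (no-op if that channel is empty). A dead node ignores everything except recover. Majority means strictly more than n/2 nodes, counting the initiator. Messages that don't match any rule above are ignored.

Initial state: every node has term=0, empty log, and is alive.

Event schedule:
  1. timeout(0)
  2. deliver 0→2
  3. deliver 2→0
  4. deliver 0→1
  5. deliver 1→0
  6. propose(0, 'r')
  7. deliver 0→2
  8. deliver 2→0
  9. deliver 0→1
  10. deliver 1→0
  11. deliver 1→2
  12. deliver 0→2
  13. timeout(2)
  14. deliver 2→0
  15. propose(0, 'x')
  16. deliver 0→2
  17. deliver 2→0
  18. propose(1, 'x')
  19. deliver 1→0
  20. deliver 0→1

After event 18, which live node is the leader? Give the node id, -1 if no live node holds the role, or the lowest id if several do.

1. timeout(0):  <0:cand t1 ->
2. deliver 0→2:  <2:foll t1 ->
3. deliver 2→0:  <0:lead t1 ->
4. deliver 0→1:  <1:foll t1 ->
5. deliver 1→0:  nop
6. propose(0,'r'):  <0:lead t1 r>
7. deliver 0→2:  <2:foll t1 r>
8. deliver 2→0:  nop
9. deliver 0→1:  <1:foll t1 r>
10. deliver 1→0:  nop
11. deliver 1→2:  nop
12. deliver 0→2:  nop
13. timeout(2):  <2:cand t2 r>
14. deliver 2→0:  <0:foll t2 r>
15. propose(0,'x'):  nop
16. deliver 0→2:  <2:lead t2 r>
17. deliver 2→0:  nop
18. propose(1,'x'):  nop

2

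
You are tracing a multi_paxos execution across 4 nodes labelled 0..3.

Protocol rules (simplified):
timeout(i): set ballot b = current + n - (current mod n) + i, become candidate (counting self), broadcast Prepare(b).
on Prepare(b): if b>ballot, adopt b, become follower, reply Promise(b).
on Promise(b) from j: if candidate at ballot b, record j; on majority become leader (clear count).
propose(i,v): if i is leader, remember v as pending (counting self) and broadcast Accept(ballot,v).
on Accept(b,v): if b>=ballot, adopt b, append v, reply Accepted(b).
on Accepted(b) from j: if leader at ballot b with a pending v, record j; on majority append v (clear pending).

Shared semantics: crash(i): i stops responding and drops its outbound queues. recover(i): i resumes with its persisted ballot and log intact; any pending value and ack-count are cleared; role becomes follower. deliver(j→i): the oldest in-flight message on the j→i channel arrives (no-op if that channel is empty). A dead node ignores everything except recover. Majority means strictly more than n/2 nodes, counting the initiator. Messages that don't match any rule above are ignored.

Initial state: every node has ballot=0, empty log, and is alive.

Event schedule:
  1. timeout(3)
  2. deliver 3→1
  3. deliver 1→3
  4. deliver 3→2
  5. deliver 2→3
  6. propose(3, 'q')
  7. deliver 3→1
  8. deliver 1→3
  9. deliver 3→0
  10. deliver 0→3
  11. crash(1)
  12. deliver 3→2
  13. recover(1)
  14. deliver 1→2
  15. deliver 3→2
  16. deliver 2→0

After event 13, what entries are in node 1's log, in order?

q

after 1 — timeout(3): n3:cand/b7/[-]
after 2 — deliver 3→1: n1:foll/b7/[-]
after 3 — deliver 1→3: ·
after 4 — deliver 3→2: n2:foll/b7/[-]
after 5 — deliver 2→3: n3:lead/b7/[-]
after 6 — propose(3,'q'): ·
after 7 — deliver 3→1: n1:foll/b7/[q]
after 8 — deliver 1→3: ·
after 9 — deliver 3→0: n0:foll/b7/[-]
after 10 — deliver 0→3: ·
after 11 — crash(1): n1:✗foll/b7/[q]
after 12 — deliver 3→2: n2:foll/b7/[q]
after 13 — recover(1): n1:foll/b7/[q]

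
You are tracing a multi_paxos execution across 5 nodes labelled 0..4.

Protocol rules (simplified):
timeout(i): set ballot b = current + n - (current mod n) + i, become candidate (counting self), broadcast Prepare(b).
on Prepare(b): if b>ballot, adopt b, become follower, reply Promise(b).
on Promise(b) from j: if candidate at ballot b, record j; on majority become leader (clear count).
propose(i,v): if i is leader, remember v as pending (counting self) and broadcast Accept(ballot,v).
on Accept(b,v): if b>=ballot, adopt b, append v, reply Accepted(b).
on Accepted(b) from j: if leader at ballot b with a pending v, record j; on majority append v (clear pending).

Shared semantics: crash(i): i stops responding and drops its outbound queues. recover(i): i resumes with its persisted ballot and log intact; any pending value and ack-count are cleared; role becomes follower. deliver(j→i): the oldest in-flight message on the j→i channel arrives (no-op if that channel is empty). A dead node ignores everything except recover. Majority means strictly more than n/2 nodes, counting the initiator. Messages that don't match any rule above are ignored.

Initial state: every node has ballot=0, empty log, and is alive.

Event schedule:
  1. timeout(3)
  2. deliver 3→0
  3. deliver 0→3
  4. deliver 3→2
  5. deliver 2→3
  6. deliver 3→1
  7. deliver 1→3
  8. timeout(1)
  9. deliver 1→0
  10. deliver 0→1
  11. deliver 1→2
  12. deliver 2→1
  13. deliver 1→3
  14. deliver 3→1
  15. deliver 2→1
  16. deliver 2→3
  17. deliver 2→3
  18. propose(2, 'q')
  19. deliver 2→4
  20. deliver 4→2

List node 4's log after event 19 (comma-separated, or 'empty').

[1] timeout(3) → N3(cand b8 [-])
[2] deliver 3→0 → N0(foll b8 [-])
[3] deliver 0→3 → ∅
[4] deliver 3→2 → N2(foll b8 [-])
[5] deliver 2→3 → N3(lead b8 [-])
[6] deliver 3→1 → N1(foll b8 [-])
[7] deliver 1→3 → ∅
[8] timeout(1) → N1(cand b11 [-])
[9] deliver 1→0 → N0(foll b11 [-])
[10] deliver 0→1 → ∅
[11] deliver 1→2 → N2(foll b11 [-])
[12] deliver 2→1 → N1(lead b11 [-])
[13] deliver 1→3 → N3(foll b11 [-])
[14] deliver 3→1 → ∅
[15] deliver 2→1 → ∅
[16] deliver 2→3 → ∅
[17] deliver 2→3 → ∅
[18] propose(2,'q') → ∅
[19] deliver 2→4 → ∅

empty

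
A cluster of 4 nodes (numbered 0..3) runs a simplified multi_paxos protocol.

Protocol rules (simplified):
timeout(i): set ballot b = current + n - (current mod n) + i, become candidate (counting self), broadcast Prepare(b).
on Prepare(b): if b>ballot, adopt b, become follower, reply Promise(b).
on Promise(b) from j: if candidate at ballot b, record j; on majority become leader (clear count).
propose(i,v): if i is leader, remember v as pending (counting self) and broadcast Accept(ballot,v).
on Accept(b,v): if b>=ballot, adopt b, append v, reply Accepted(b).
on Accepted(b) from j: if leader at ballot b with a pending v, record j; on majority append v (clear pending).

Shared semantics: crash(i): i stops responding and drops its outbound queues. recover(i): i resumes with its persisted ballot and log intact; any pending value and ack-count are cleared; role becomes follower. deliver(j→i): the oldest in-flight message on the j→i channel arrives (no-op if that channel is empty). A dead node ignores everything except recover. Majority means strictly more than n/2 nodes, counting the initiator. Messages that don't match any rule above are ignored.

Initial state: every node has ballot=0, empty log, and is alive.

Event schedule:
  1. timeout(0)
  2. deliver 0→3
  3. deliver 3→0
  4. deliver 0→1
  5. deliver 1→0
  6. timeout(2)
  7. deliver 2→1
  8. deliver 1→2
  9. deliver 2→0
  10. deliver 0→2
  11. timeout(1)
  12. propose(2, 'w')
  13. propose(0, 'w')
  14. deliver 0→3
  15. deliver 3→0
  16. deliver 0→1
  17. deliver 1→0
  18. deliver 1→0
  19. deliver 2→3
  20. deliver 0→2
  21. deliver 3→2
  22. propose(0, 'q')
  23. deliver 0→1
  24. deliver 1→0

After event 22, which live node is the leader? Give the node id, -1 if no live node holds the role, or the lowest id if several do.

1. timeout(0):  <0:cand b4 ->
2. deliver 0→3:  <3:foll b4 ->
3. deliver 3→0:  nop
4. deliver 0→1:  <1:foll b4 ->
5. deliver 1→0:  <0:lead b4 ->
6. timeout(2):  <2:cand b6 ->
7. deliver 2→1:  <1:foll b6 ->
8. deliver 1→2:  nop
9. deliver 2→0:  <0:foll b6 ->
10. deliver 0→2:  nop
11. timeout(1):  <1:cand b9 ->
12. propose(2,'w'):  nop
13. propose(0,'w'):  nop
14. deliver 0→3:  nop
15. deliver 3→0:  nop
16. deliver 0→1:  nop
17. deliver 1→0:  <0:foll b9 ->
18. deliver 1→0:  nop
19. deliver 2→3:  <3:foll b6 ->
20. deliver 0→2:  <2:lead b6 ->
21. deliver 3→2:  nop
22. propose(0,'q'):  nop

2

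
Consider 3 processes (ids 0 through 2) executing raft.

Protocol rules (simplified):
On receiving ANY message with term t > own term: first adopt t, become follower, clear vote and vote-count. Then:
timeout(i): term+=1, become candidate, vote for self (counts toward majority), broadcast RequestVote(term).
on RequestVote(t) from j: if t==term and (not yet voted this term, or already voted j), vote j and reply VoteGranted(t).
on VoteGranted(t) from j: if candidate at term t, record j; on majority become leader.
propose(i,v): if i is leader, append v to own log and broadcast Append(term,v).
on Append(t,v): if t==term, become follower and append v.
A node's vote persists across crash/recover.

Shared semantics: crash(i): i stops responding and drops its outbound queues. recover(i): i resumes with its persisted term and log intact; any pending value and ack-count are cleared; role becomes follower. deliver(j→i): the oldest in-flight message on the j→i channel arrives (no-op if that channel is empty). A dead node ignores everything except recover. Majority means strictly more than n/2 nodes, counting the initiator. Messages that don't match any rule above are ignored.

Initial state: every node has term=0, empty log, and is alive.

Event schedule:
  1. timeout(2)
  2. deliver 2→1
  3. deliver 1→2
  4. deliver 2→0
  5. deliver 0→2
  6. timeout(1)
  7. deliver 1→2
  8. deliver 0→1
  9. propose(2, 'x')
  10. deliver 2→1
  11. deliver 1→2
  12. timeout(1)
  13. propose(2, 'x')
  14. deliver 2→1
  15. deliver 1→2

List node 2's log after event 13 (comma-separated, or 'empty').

empty

1. timeout(2):  <2:cand t1 ->
2. deliver 2→1:  <1:foll t1 ->
3. deliver 1→2:  <2:lead t1 ->
4. deliver 2→0:  <0:foll t1 ->
5. deliver 0→2:  nop
6. timeout(1):  <1:cand t2 ->
7. deliver 1→2:  <2:foll t2 ->
8. deliver 0→1:  nop
9. propose(2,'x'):  nop
10. deliver 2→1:  <1:lead t2 ->
11. deliver 1→2:  nop
12. timeout(1):  <1:cand t3 ->
13. propose(2,'x'):  nop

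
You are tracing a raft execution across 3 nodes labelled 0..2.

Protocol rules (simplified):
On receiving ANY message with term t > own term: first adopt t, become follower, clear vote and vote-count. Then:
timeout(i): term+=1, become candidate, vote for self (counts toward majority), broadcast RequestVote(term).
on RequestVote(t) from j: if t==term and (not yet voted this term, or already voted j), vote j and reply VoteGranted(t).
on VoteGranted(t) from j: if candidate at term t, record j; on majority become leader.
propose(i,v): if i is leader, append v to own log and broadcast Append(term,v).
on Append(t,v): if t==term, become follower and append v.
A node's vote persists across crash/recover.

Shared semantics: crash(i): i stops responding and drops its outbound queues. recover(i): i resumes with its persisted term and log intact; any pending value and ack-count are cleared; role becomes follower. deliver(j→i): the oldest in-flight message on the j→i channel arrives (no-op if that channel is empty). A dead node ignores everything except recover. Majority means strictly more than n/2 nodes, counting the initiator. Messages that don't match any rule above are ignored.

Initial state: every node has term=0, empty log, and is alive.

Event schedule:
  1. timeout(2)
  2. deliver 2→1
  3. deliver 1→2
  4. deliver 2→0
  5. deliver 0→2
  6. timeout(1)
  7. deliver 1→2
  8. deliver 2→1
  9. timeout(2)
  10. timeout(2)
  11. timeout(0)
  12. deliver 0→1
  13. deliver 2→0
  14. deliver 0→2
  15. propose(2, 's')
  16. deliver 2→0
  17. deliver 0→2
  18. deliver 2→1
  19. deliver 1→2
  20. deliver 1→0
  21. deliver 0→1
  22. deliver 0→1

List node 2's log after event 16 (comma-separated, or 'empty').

after 1 — timeout(2): n2:cand/t1/[-]
after 2 — deliver 2→1: n1:foll/t1/[-]
after 3 — deliver 1→2: n2:lead/t1/[-]
after 4 — deliver 2→0: n0:foll/t1/[-]
after 5 — deliver 0→2: ·
after 6 — timeout(1): n1:cand/t2/[-]
after 7 — deliver 1→2: n2:foll/t2/[-]
after 8 — deliver 2→1: n1:lead/t2/[-]
after 9 — timeout(2): n2:cand/t3/[-]
after 10 — timeout(2): n2:cand/t4/[-]
after 11 — timeout(0): n0:cand/t2/[-]
after 12 — deliver 0→1: ·
after 13 — deliver 2→0: n0:foll/t3/[-]
after 14 — deliver 0→2: ·
after 15 — propose(2,'s'): ·
after 16 — deliver 2→0: n0:foll/t4/[-]

empty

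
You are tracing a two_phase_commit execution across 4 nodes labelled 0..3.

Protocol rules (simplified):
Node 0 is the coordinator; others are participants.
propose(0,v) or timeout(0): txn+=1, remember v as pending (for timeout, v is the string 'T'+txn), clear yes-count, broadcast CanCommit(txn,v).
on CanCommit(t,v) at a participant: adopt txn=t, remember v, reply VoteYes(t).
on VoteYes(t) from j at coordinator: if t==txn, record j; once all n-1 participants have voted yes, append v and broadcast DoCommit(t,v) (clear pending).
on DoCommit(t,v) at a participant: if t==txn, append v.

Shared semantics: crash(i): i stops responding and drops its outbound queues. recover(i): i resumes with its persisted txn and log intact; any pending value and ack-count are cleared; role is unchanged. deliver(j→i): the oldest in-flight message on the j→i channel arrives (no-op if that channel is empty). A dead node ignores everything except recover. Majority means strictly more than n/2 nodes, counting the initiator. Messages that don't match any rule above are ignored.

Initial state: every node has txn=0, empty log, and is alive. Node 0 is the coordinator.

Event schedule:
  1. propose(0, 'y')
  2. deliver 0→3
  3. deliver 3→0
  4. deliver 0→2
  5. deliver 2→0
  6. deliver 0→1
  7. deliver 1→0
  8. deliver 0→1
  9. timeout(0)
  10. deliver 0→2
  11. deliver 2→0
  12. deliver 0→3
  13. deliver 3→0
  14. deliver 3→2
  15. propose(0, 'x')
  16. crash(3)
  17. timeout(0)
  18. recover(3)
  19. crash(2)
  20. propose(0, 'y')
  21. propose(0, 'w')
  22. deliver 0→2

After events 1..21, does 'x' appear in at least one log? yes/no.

no

after 1 — propose(0,'y'): n0:coor/t1/[-]
after 2 — deliver 0→3: n3:part/t1/[-]
after 3 — deliver 3→0: ·
after 4 — deliver 0→2: n2:part/t1/[-]
after 5 — deliver 2→0: ·
after 6 — deliver 0→1: n1:part/t1/[-]
after 7 — deliver 1→0: n0:coor/t1/[y]
after 8 — deliver 0→1: n1:part/t1/[y]
after 9 — timeout(0): n0:coor/t2/[y]
after 10 — deliver 0→2: n2:part/t1/[y]
after 11 — deliver 2→0: ·
after 12 — deliver 0→3: n3:part/t1/[y]
after 13 — deliver 3→0: ·
after 14 — deliver 3→2: ·
after 15 — propose(0,'x'): n0:coor/t3/[y]
after 16 — crash(3): n3:✗part/t1/[y]
after 17 — timeout(0): n0:coor/t4/[y]
after 18 — recover(3): n3:part/t1/[y]
after 19 — crash(2): n2:✗part/t1/[y]
after 20 — propose(0,'y'): n0:coor/t5/[y]
after 21 — propose(0,'w'): n0:coor/t6/[y]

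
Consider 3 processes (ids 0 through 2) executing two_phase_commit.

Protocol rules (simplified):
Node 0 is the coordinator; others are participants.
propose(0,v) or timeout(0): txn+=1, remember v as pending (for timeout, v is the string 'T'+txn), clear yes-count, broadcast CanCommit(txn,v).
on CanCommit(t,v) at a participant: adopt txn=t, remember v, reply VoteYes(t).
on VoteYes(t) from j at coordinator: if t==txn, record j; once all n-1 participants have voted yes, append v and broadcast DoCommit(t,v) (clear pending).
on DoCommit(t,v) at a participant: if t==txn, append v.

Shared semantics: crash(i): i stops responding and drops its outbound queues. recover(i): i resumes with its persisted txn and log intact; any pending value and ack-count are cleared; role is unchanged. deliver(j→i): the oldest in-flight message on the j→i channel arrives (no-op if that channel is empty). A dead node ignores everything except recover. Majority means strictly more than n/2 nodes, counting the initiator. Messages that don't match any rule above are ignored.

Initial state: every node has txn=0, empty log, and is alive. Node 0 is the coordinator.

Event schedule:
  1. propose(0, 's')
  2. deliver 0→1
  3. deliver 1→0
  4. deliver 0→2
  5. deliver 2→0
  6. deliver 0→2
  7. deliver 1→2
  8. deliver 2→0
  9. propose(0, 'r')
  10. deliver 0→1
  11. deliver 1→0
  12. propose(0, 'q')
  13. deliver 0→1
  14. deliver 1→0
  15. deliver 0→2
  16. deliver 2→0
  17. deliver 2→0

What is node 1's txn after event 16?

2

e1 propose(0,'s'): 0[coor,t=1,-]
e2 deliver 0→1: 1[part,t=1,-]
e3 deliver 1→0: ·
e4 deliver 0→2: 2[part,t=1,-]
e5 deliver 2→0: 0[coor,t=1,s]
e6 deliver 0→2: 2[part,t=1,s]
e7 deliver 1→2: ·
e8 deliver 2→0: ·
e9 propose(0,'r'): 0[coor,t=2,s]
e10 deliver 0→1: 1[part,t=1,s]
e11 deliver 1→0: ·
e12 propose(0,'q'): 0[coor,t=3,s]
e13 deliver 0→1: 1[part,t=2,s]
e14 deliver 1→0: ·
e15 deliver 0→2: 2[part,t=2,s]
e16 deliver 2→0: ·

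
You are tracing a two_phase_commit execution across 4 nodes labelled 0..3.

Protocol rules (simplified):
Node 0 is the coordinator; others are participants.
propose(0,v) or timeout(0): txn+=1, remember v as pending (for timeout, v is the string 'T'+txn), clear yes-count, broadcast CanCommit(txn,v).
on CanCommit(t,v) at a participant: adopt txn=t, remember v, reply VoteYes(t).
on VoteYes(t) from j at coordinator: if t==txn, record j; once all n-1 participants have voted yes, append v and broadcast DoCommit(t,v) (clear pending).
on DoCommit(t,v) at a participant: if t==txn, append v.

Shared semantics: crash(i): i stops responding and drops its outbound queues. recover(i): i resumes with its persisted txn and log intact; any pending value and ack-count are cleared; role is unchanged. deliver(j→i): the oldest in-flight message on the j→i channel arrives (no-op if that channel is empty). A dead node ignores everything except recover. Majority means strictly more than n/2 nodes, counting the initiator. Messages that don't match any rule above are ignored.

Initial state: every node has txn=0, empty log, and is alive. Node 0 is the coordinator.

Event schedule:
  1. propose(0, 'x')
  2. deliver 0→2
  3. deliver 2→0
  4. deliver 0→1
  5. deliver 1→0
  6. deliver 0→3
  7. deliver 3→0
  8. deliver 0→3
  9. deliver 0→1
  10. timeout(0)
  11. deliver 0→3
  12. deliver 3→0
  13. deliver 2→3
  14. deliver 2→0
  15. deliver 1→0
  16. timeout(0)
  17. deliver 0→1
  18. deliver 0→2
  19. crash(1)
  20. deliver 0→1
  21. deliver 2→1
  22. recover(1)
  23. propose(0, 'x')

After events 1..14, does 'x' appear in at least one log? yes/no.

yes

1. propose(0,'x'):  <0:coor t1 ->
2. deliver 0→2:  <2:part t1 ->
3. deliver 2→0:  nop
4. deliver 0→1:  <1:part t1 ->
5. deliver 1→0:  nop
6. deliver 0→3:  <3:part t1 ->
7. deliver 3→0:  <0:coor t1 x>
8. deliver 0→3:  <3:part t1 x>
9. deliver 0→1:  <1:part t1 x>
10. timeout(0):  <0:coor t2 x>
11. deliver 0→3:  <3:part t2 x>
12. deliver 3→0:  nop
13. deliver 2→3:  nop
14. deliver 2→0:  nop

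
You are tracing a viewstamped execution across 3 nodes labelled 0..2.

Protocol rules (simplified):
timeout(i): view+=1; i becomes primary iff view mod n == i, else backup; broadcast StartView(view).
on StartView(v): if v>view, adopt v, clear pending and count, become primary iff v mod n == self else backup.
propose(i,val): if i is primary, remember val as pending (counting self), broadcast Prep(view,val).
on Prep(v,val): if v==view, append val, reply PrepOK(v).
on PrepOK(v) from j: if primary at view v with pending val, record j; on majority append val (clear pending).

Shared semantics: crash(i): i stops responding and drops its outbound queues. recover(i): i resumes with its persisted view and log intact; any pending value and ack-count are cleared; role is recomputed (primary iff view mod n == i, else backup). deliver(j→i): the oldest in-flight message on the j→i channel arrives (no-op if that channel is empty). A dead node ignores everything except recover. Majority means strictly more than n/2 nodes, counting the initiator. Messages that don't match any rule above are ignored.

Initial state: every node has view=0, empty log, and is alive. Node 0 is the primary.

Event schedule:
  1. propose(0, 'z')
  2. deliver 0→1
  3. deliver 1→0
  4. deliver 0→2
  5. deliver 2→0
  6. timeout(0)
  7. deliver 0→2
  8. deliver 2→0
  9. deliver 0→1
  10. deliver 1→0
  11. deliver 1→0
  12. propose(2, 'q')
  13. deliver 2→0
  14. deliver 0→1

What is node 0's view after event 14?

1

1. propose(0,'z'):  nop
2. deliver 0→1:  <1:back v0 z>
3. deliver 1→0:  <0:prim v0 z>
4. deliver 0→2:  <2:back v0 z>
5. deliver 2→0:  nop
6. timeout(0):  <0:back v1 z>
7. deliver 0→2:  <2:back v1 z>
8. deliver 2→0:  nop
9. deliver 0→1:  <1:prim v1 z>
10. deliver 1→0:  nop
11. deliver 1→0:  nop
12. propose(2,'q'):  nop
13. deliver 2→0:  nop
14. deliver 0→1:  nop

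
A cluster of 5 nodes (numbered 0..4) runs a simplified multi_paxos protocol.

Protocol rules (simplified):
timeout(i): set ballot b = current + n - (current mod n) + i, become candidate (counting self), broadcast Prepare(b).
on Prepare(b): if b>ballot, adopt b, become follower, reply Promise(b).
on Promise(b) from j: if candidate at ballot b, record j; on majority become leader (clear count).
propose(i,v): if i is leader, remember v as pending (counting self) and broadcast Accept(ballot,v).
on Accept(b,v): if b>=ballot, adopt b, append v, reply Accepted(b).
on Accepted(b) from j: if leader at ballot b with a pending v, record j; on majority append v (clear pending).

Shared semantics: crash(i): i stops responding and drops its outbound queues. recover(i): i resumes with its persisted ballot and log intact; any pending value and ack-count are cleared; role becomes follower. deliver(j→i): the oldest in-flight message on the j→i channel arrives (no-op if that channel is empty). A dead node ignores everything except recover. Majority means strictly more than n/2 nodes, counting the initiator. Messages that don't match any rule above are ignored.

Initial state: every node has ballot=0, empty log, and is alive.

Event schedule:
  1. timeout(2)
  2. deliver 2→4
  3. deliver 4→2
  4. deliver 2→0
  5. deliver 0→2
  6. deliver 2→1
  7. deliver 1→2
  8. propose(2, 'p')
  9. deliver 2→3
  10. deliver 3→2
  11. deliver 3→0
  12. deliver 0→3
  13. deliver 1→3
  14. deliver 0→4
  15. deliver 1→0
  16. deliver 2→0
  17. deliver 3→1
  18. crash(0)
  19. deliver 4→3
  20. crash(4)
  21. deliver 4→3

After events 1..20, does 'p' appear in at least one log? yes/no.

step 1 timeout(2): 2={cand,b=7,log=-}
step 2 deliver 2→4: 4={foll,b=7,log=-}
step 3 deliver 4→2: —
step 4 deliver 2→0: 0={foll,b=7,log=-}
step 5 deliver 0→2: 2={lead,b=7,log=-}
step 6 deliver 2→1: 1={foll,b=7,log=-}
step 7 deliver 1→2: —
step 8 propose(2,'p'): —
step 9 deliver 2→3: 3={foll,b=7,log=-}
step 10 deliver 3→2: —
step 11 deliver 3→0: —
step 12 deliver 0→3: —
step 13 deliver 1→3: —
step 14 deliver 0→4: —
step 15 deliver 1→0: —
step 16 deliver 2→0: 0={foll,b=7,log=p}
step 17 deliver 3→1: —
step 18 crash(0): 0={✗foll,b=7,log=p}
step 19 deliver 4→3: —
step 20 crash(4): 4={✗foll,b=7,log=-}

yes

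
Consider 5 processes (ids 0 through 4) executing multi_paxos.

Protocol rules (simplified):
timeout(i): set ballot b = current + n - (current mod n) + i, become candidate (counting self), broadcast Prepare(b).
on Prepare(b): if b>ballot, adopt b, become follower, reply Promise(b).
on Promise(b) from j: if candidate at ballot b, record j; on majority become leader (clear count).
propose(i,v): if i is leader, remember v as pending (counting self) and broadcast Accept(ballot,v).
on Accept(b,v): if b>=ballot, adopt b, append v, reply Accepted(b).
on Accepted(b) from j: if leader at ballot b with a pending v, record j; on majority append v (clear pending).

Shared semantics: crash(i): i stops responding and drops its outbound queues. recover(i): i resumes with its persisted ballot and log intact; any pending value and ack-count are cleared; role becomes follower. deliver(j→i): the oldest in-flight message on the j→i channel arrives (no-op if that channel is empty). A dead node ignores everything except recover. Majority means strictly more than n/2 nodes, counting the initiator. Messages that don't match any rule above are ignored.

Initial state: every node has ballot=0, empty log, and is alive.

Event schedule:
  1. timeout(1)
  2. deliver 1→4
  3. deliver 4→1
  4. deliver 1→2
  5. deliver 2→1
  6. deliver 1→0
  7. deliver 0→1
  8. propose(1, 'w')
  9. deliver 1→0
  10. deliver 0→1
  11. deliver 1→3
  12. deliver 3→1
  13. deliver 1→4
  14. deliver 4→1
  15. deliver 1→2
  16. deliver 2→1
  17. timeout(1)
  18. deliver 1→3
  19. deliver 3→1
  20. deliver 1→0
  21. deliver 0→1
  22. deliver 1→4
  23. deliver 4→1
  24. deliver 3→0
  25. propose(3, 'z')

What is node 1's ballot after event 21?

after 1 — timeout(1): n1:cand/b6/[-]
after 2 — deliver 1→4: n4:foll/b6/[-]
after 3 — deliver 4→1: ·
after 4 — deliver 1→2: n2:foll/b6/[-]
after 5 — deliver 2→1: n1:lead/b6/[-]
after 6 — deliver 1→0: n0:foll/b6/[-]
after 7 — deliver 0→1: ·
after 8 — propose(1,'w'): ·
after 9 — deliver 1→0: n0:foll/b6/[w]
after 10 — deliver 0→1: ·
after 11 — deliver 1→3: n3:foll/b6/[-]
after 12 — deliver 3→1: ·
after 13 — deliver 1→4: n4:foll/b6/[w]
after 14 — deliver 4→1: n1:lead/b6/[w]
after 15 — deliver 1→2: n2:foll/b6/[w]
after 16 — deliver 2→1: ·
after 17 — timeout(1): n1:cand/b11/[w]
after 18 — deliver 1→3: n3:foll/b6/[w]
after 19 — deliver 3→1: ·
after 20 — deliver 1→0: n0:foll/b11/[w]
after 21 — deliver 0→1: ·

11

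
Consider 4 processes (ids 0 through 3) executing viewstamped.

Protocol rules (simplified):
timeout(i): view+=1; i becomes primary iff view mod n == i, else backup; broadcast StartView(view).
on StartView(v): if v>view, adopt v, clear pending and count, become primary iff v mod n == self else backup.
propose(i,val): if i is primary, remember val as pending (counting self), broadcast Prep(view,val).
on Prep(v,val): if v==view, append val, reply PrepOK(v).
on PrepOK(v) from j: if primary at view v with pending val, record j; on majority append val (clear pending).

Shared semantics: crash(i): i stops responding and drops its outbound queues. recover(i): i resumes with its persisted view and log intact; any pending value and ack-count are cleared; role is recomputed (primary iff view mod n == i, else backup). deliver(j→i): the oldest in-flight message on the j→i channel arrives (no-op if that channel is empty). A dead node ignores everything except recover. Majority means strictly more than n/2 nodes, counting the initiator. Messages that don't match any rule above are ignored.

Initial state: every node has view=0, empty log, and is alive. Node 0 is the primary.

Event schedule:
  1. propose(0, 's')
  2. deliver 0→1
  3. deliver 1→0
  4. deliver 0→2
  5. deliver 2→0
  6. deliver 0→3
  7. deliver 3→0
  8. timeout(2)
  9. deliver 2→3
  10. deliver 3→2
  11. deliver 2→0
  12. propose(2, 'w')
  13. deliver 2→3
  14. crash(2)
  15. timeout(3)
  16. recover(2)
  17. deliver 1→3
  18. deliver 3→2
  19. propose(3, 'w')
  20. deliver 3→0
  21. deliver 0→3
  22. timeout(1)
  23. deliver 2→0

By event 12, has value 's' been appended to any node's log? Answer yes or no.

yes

step 1 propose(0,'s'): —
step 2 deliver 0→1: 1={back,v=0,log=s}
step 3 deliver 1→0: —
step 4 deliver 0→2: 2={back,v=0,log=s}
step 5 deliver 2→0: 0={prim,v=0,log=s}
step 6 deliver 0→3: 3={back,v=0,log=s}
step 7 deliver 3→0: —
step 8 timeout(2): 2={back,v=1,log=s}
step 9 deliver 2→3: 3={back,v=1,log=s}
step 10 deliver 3→2: —
step 11 deliver 2→0: 0={back,v=1,log=s}
step 12 propose(2,'w'): —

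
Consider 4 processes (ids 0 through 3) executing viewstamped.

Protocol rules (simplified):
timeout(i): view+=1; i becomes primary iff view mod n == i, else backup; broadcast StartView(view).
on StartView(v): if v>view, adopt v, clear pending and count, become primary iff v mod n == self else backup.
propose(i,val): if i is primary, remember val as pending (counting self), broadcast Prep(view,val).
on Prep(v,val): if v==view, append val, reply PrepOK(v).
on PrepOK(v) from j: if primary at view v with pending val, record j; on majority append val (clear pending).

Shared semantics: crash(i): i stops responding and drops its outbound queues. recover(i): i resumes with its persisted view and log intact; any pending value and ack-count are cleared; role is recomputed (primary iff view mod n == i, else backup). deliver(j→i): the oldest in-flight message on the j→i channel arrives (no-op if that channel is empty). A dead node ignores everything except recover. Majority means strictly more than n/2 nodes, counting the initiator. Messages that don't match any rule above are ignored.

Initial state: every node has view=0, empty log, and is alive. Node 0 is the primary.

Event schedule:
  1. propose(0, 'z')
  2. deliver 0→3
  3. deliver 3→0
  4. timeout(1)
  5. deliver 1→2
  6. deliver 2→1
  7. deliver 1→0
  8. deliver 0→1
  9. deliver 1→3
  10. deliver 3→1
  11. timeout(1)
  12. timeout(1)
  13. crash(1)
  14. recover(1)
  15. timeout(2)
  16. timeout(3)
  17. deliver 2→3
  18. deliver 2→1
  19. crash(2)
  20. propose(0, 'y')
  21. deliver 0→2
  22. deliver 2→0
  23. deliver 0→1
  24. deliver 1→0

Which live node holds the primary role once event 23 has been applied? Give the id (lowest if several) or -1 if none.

1. propose(0,'z'):  nop
2. deliver 0→3:  <3:back v0 z>
3. deliver 3→0:  nop
4. timeout(1):  <1:prim v1 ->
5. deliver 1→2:  <2:back v1 ->
6. deliver 2→1:  nop
7. deliver 1→0:  <0:back v1 ->
8. deliver 0→1:  nop
9. deliver 1→3:  <3:back v1 z>
10. deliver 3→1:  nop
11. timeout(1):  <1:back v2 ->
12. timeout(1):  <1:back v3 ->
13. crash(1):  <1:✗back v3 ->
14. recover(1):  <1:back v3 ->
15. timeout(2):  <2:prim v2 ->
16. timeout(3):  <3:back v2 z>
17. deliver 2→3:  nop
18. deliver 2→1:  nop
19. crash(2):  <2:✗prim v2 ->
20. propose(0,'y'):  nop
21. deliver 0→2:  nop
22. deliver 2→0:  nop
23. deliver 0→1:  nop

-1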